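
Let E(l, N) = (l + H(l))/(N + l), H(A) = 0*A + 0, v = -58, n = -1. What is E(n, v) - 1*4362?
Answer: -257357/59 ≈ -4362.0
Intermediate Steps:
H(A) = 0 (H(A) = 0 + 0 = 0)
E(l, N) = l/(N + l) (E(l, N) = (l + 0)/(N + l) = l/(N + l))
E(n, v) - 1*4362 = -1/(-58 - 1) - 1*4362 = -1/(-59) - 4362 = -1*(-1/59) - 4362 = 1/59 - 4362 = -257357/59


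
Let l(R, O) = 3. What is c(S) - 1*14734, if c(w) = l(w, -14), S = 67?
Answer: -14731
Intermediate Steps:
c(w) = 3
c(S) - 1*14734 = 3 - 1*14734 = 3 - 14734 = -14731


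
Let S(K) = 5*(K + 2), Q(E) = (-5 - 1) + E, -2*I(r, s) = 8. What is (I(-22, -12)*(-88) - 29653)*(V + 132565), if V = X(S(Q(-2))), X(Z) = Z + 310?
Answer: -3892491345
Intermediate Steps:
I(r, s) = -4 (I(r, s) = -½*8 = -4)
Q(E) = -6 + E
S(K) = 10 + 5*K (S(K) = 5*(2 + K) = 10 + 5*K)
X(Z) = 310 + Z
V = 280 (V = 310 + (10 + 5*(-6 - 2)) = 310 + (10 + 5*(-8)) = 310 + (10 - 40) = 310 - 30 = 280)
(I(-22, -12)*(-88) - 29653)*(V + 132565) = (-4*(-88) - 29653)*(280 + 132565) = (352 - 29653)*132845 = -29301*132845 = -3892491345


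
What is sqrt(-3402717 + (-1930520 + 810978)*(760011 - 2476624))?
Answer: sqrt(1921816948529) ≈ 1.3863e+6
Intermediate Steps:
sqrt(-3402717 + (-1930520 + 810978)*(760011 - 2476624)) = sqrt(-3402717 - 1119542*(-1716613)) = sqrt(-3402717 + 1921820351246) = sqrt(1921816948529)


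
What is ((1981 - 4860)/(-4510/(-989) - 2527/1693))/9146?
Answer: -4820531383/46975932142 ≈ -0.10262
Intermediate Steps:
((1981 - 4860)/(-4510/(-989) - 2527/1693))/9146 = -2879/(-4510*(-1/989) - 2527*1/1693)*(1/9146) = -2879/(4510/989 - 2527/1693)*(1/9146) = -2879/5136227/1674377*(1/9146) = -2879*1674377/5136227*(1/9146) = -4820531383/5136227*1/9146 = -4820531383/46975932142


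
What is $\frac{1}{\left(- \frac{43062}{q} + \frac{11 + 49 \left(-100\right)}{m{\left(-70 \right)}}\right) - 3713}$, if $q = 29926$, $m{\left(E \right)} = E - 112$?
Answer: $- \frac{209482}{772480861} \approx -0.00027118$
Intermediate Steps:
$m{\left(E \right)} = -112 + E$ ($m{\left(E \right)} = E - 112 = -112 + E$)
$\frac{1}{\left(- \frac{43062}{q} + \frac{11 + 49 \left(-100\right)}{m{\left(-70 \right)}}\right) - 3713} = \frac{1}{\left(- \frac{43062}{29926} + \frac{11 + 49 \left(-100\right)}{-112 - 70}\right) - 3713} = \frac{1}{\left(\left(-43062\right) \frac{1}{29926} + \frac{11 - 4900}{-182}\right) - 3713} = \frac{1}{\left(- \frac{21531}{14963} - - \frac{4889}{182}\right) - 3713} = \frac{1}{\left(- \frac{21531}{14963} + \frac{4889}{182}\right) - 3713} = \frac{1}{\frac{5325805}{209482} - 3713} = \frac{1}{- \frac{772480861}{209482}} = - \frac{209482}{772480861}$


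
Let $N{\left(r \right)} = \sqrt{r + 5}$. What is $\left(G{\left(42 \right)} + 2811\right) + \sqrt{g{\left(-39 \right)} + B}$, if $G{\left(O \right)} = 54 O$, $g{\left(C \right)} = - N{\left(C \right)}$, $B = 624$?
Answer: $5079 + \sqrt{624 - i \sqrt{34}} \approx 5104.0 - 0.11671 i$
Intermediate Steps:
$N{\left(r \right)} = \sqrt{5 + r}$
$g{\left(C \right)} = - \sqrt{5 + C}$
$\left(G{\left(42 \right)} + 2811\right) + \sqrt{g{\left(-39 \right)} + B} = \left(54 \cdot 42 + 2811\right) + \sqrt{- \sqrt{5 - 39} + 624} = \left(2268 + 2811\right) + \sqrt{- \sqrt{-34} + 624} = 5079 + \sqrt{- i \sqrt{34} + 624} = 5079 + \sqrt{624 - i \sqrt{34}}$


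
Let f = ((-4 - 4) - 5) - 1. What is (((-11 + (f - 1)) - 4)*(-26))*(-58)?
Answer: -45240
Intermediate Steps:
f = -14 (f = (-8 - 5) - 1 = -13 - 1 = -14)
(((-11 + (f - 1)) - 4)*(-26))*(-58) = (((-11 + (-14 - 1)) - 4)*(-26))*(-58) = (((-11 - 15) - 4)*(-26))*(-58) = ((-26 - 4)*(-26))*(-58) = -30*(-26)*(-58) = 780*(-58) = -45240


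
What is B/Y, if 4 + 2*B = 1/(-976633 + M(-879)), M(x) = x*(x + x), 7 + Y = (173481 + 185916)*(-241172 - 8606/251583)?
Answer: 2244115427/97256084428436227706 ≈ 2.3074e-11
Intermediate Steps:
Y = -427575202050985/4933 (Y = -7 + (173481 + 185916)*(-241172 - 8606/251583) = -7 + 359397*(-241172 - 8606*1/251583) = -7 + 359397*(-241172 - 8606/251583) = -7 + 359397*(-60674783882/251583) = -7 - 427575202016454/4933 = -427575202050985/4933 ≈ -8.6676e+10)
M(x) = 2*x² (M(x) = x*(2*x) = 2*x²)
B = -2274595/1137298 (B = -2 + 1/(2*(-976633 + 2*(-879)²)) = -2 + 1/(2*(-976633 + 2*772641)) = -2 + 1/(2*(-976633 + 1545282)) = -2 + (½)/568649 = -2 + (½)*(1/568649) = -2 + 1/1137298 = -2274595/1137298 ≈ -2.0000)
B/Y = -2274595/(1137298*(-427575202050985/4933)) = -2274595/1137298*(-4933/427575202050985) = 2244115427/97256084428436227706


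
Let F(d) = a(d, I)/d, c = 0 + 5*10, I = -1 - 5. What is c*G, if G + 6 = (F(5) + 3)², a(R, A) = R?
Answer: 500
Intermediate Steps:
I = -6
c = 50 (c = 0 + 50 = 50)
F(d) = 1 (F(d) = d/d = 1)
G = 10 (G = -6 + (1 + 3)² = -6 + 4² = -6 + 16 = 10)
c*G = 50*10 = 500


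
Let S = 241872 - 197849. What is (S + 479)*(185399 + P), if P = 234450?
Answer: 18684120198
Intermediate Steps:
S = 44023
(S + 479)*(185399 + P) = (44023 + 479)*(185399 + 234450) = 44502*419849 = 18684120198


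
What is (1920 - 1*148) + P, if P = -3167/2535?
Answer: 4488853/2535 ≈ 1770.8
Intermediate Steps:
P = -3167/2535 (P = -3167*1/2535 = -3167/2535 ≈ -1.2493)
(1920 - 1*148) + P = (1920 - 1*148) - 3167/2535 = (1920 - 148) - 3167/2535 = 1772 - 3167/2535 = 4488853/2535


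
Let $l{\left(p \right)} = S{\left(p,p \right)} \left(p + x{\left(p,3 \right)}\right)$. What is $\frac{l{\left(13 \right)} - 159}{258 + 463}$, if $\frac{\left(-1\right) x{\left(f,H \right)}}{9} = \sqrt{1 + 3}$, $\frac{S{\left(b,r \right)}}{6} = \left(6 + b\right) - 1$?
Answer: $- \frac{699}{721} \approx -0.96949$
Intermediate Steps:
$S{\left(b,r \right)} = 30 + 6 b$ ($S{\left(b,r \right)} = 6 \left(\left(6 + b\right) - 1\right) = 6 \left(5 + b\right) = 30 + 6 b$)
$x{\left(f,H \right)} = -18$ ($x{\left(f,H \right)} = - 9 \sqrt{1 + 3} = - 9 \sqrt{4} = \left(-9\right) 2 = -18$)
$l{\left(p \right)} = \left(-18 + p\right) \left(30 + 6 p\right)$ ($l{\left(p \right)} = \left(30 + 6 p\right) \left(p - 18\right) = \left(30 + 6 p\right) \left(-18 + p\right) = \left(-18 + p\right) \left(30 + 6 p\right)$)
$\frac{l{\left(13 \right)} - 159}{258 + 463} = \frac{6 \left(-18 + 13\right) \left(5 + 13\right) - 159}{258 + 463} = \frac{6 \left(-5\right) 18 - 159}{721} = \left(-540 - 159\right) \frac{1}{721} = \left(-699\right) \frac{1}{721} = - \frac{699}{721}$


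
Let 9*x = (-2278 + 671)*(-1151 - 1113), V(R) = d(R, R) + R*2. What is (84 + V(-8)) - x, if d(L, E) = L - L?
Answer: -3637636/9 ≈ -4.0418e+5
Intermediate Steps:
d(L, E) = 0
V(R) = 2*R (V(R) = 0 + R*2 = 0 + 2*R = 2*R)
x = 3638248/9 (x = ((-2278 + 671)*(-1151 - 1113))/9 = (-1607*(-2264))/9 = (⅑)*3638248 = 3638248/9 ≈ 4.0425e+5)
(84 + V(-8)) - x = (84 + 2*(-8)) - 1*3638248/9 = (84 - 16) - 3638248/9 = 68 - 3638248/9 = -3637636/9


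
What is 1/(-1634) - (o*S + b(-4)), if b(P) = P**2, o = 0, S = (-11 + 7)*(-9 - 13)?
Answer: -26145/1634 ≈ -16.001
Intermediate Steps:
S = 88 (S = -4*(-22) = 88)
1/(-1634) - (o*S + b(-4)) = 1/(-1634) - (0*88 + (-4)**2) = -1/1634 - (0 + 16) = -1/1634 - 1*16 = -1/1634 - 16 = -26145/1634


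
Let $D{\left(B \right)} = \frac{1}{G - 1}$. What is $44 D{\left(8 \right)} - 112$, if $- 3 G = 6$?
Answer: $- \frac{380}{3} \approx -126.67$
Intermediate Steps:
$G = -2$ ($G = \left(- \frac{1}{3}\right) 6 = -2$)
$D{\left(B \right)} = - \frac{1}{3}$ ($D{\left(B \right)} = \frac{1}{-2 - 1} = \frac{1}{-3} = - \frac{1}{3}$)
$44 D{\left(8 \right)} - 112 = 44 \left(- \frac{1}{3}\right) - 112 = - \frac{44}{3} - 112 = - \frac{380}{3}$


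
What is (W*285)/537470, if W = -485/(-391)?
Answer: 27645/42030154 ≈ 0.00065774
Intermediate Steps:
W = 485/391 (W = -485*(-1/391) = 485/391 ≈ 1.2404)
(W*285)/537470 = ((485/391)*285)/537470 = (138225/391)*(1/537470) = 27645/42030154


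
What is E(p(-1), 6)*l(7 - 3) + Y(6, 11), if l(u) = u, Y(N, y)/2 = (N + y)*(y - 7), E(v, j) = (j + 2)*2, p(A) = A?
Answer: 200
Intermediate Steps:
E(v, j) = 4 + 2*j (E(v, j) = (2 + j)*2 = 4 + 2*j)
Y(N, y) = 2*(-7 + y)*(N + y) (Y(N, y) = 2*((N + y)*(y - 7)) = 2*((N + y)*(-7 + y)) = 2*((-7 + y)*(N + y)) = 2*(-7 + y)*(N + y))
E(p(-1), 6)*l(7 - 3) + Y(6, 11) = (4 + 2*6)*(7 - 3) + (-14*6 - 14*11 + 2*11² + 2*6*11) = (4 + 12)*4 + (-84 - 154 + 2*121 + 132) = 16*4 + (-84 - 154 + 242 + 132) = 64 + 136 = 200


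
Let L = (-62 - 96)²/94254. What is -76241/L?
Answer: -3593009607/12482 ≈ -2.8786e+5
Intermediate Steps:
L = 12482/47127 (L = (-158)²*(1/94254) = 24964*(1/94254) = 12482/47127 ≈ 0.26486)
-76241/L = -76241/12482/47127 = -76241*47127/12482 = -3593009607/12482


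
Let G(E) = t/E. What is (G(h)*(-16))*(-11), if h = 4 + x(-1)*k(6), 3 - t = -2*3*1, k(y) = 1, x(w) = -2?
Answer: 792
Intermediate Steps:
t = 9 (t = 3 - (-2*3) = 3 - (-6) = 3 - 1*(-6) = 3 + 6 = 9)
h = 2 (h = 4 - 2*1 = 4 - 2 = 2)
G(E) = 9/E
(G(h)*(-16))*(-11) = ((9/2)*(-16))*(-11) = -72*(-11) = 792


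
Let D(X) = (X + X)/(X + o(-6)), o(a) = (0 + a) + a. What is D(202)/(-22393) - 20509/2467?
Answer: -43630011849/5248135445 ≈ -8.3134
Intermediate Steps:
o(a) = 2*a (o(a) = a + a = 2*a)
D(X) = 2*X/(-12 + X) (D(X) = (X + X)/(X + 2*(-6)) = (2*X)/(X - 12) = (2*X)/(-12 + X) = 2*X/(-12 + X))
D(202)/(-22393) - 20509/2467 = (2*202/(-12 + 202))/(-22393) - 20509/2467 = (2*202/190)*(-1/22393) - 20509*1/2467 = (2*202*(1/190))*(-1/22393) - 20509/2467 = (202/95)*(-1/22393) - 20509/2467 = -202/2127335 - 20509/2467 = -43630011849/5248135445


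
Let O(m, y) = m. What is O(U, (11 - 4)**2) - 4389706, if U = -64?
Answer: -4389770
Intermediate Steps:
O(U, (11 - 4)**2) - 4389706 = -64 - 4389706 = -4389770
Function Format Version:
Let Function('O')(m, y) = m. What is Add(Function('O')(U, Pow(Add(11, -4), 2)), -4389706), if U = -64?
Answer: -4389770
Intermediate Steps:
Add(Function('O')(U, Pow(Add(11, -4), 2)), -4389706) = Add(-64, -4389706) = -4389770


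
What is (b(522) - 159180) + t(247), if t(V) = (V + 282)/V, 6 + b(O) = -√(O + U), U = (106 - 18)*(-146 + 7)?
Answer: -39318413/247 - I*√11710 ≈ -1.5918e+5 - 108.21*I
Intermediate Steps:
U = -12232 (U = 88*(-139) = -12232)
b(O) = -6 - √(-12232 + O) (b(O) = -6 - √(O - 12232) = -6 - √(-12232 + O))
t(V) = (282 + V)/V
(b(522) - 159180) + t(247) = ((-6 - √(-12232 + 522)) - 159180) + (282 + 247)/247 = ((-6 - √(-11710)) - 159180) + (1/247)*529 = ((-6 - I*√11710) - 159180) + 529/247 = (-159186 - I*√11710) + 529/247 = -39318413/247 - I*√11710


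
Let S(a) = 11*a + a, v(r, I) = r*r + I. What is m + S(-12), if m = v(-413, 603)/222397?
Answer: -31853996/222397 ≈ -143.23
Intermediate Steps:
v(r, I) = I + r² (v(r, I) = r² + I = I + r²)
S(a) = 12*a
m = 171172/222397 (m = (603 + (-413)²)/222397 = (603 + 170569)*(1/222397) = 171172*(1/222397) = 171172/222397 ≈ 0.76967)
m + S(-12) = 171172/222397 + 12*(-12) = 171172/222397 - 144 = -31853996/222397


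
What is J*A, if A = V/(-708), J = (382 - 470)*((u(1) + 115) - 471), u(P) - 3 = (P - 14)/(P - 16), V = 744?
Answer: -28818592/885 ≈ -32563.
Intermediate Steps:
u(P) = 3 + (-14 + P)/(-16 + P) (u(P) = 3 + (P - 14)/(P - 16) = 3 + (-14 + P)/(-16 + P))
J = 464816/15 (J = (382 - 470)*((2*(-31 + 2*1)/(-16 + 1) + 115) - 471) = -88*((2*(-31 + 2)/(-15) + 115) - 471) = -88*((2*(-1/15)*(-29) + 115) - 471) = -88*((58/15 + 115) - 471) = -88*(1783/15 - 471) = -88*(-5282/15) = 464816/15 ≈ 30988.)
A = -62/59 (A = 744/(-708) = 744*(-1/708) = -62/59 ≈ -1.0508)
J*A = (464816/15)*(-62/59) = -28818592/885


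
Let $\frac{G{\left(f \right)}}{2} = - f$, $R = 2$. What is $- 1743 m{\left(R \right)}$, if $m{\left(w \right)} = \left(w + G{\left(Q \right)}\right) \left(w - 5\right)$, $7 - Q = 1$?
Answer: $-52290$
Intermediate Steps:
$Q = 6$ ($Q = 7 - 1 = 6$)
$G{\left(f \right)} = - 2 f$ ($G{\left(f \right)} = 2 \left(- f\right) = - 2 f$)
$m{\left(w \right)} = \left(-12 + w\right) \left(-5 + w\right)$ ($m{\left(w \right)} = \left(w - 12\right) \left(w - 5\right) = \left(w - 12\right) \left(-5 + w\right) = \left(-12 + w\right) \left(-5 + w\right)$)
$- 1743 m{\left(R \right)} = - 1743 \left(60 + 2^{2} - 34\right) = - 1743 \left(60 + 4 - 34\right) = \left(-1743\right) 30 = -52290$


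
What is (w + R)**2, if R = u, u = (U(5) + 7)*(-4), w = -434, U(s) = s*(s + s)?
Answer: 438244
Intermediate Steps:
U(s) = 2*s**2 (U(s) = s*(2*s) = 2*s**2)
u = -228 (u = (2*5**2 + 7)*(-4) = (2*25 + 7)*(-4) = (50 + 7)*(-4) = 57*(-4) = -228)
R = -228
(w + R)**2 = (-434 - 228)**2 = (-662)**2 = 438244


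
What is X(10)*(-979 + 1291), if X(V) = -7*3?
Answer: -6552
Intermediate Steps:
X(V) = -21
X(10)*(-979 + 1291) = -21*(-979 + 1291) = -21*312 = -6552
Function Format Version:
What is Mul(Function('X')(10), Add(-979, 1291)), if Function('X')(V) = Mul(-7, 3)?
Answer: -6552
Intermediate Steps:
Function('X')(V) = -21
Mul(Function('X')(10), Add(-979, 1291)) = Mul(-21, Add(-979, 1291)) = Mul(-21, 312) = -6552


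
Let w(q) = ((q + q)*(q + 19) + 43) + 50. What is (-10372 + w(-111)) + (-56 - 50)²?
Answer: 21381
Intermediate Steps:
w(q) = 93 + 2*q*(19 + q) (w(q) = ((2*q)*(19 + q) + 43) + 50 = (2*q*(19 + q) + 43) + 50 = (43 + 2*q*(19 + q)) + 50 = 93 + 2*q*(19 + q))
(-10372 + w(-111)) + (-56 - 50)² = (-10372 + (93 + 2*(-111)² + 38*(-111))) + (-56 - 50)² = (-10372 + (93 + 2*12321 - 4218)) + (-106)² = (-10372 + (93 + 24642 - 4218)) + 11236 = (-10372 + 20517) + 11236 = 10145 + 11236 = 21381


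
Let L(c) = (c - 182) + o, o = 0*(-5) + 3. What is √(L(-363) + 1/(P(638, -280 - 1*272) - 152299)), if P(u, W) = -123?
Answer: 5*I*√503679870798/152422 ≈ 23.281*I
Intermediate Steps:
o = 3 (o = 0 + 3 = 3)
L(c) = -179 + c (L(c) = (c - 182) + 3 = (-182 + c) + 3 = -179 + c)
√(L(-363) + 1/(P(638, -280 - 1*272) - 152299)) = √((-179 - 363) + 1/(-123 - 152299)) = √(-542 + 1/(-152422)) = √(-542 - 1/152422) = √(-82612725/152422) = 5*I*√503679870798/152422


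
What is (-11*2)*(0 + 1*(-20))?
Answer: 440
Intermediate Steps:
(-11*2)*(0 + 1*(-20)) = -22*(0 - 20) = -22*(-20) = 440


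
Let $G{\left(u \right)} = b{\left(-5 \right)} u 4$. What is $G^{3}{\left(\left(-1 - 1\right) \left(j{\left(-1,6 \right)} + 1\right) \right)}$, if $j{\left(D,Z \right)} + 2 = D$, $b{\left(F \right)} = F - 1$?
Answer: $-884736$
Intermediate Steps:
$b{\left(F \right)} = -1 + F$ ($b{\left(F \right)} = F - 1 = -1 + F$)
$j{\left(D,Z \right)} = -2 + D$
$G{\left(u \right)} = - 24 u$ ($G{\left(u \right)} = \left(-1 - 5\right) u 4 = - 6 u 4 = - 24 u$)
$G^{3}{\left(\left(-1 - 1\right) \left(j{\left(-1,6 \right)} + 1\right) \right)} = \left(- 24 \left(-1 - 1\right) \left(\left(-2 - 1\right) + 1\right)\right)^{3} = \left(- 24 \left(- 2 \left(-3 + 1\right)\right)\right)^{3} = \left(- 24 \left(\left(-2\right) \left(-2\right)\right)\right)^{3} = \left(\left(-24\right) 4\right)^{3} = \left(-96\right)^{3} = -884736$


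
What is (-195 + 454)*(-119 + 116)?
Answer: -777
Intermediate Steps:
(-195 + 454)*(-119 + 116) = 259*(-3) = -777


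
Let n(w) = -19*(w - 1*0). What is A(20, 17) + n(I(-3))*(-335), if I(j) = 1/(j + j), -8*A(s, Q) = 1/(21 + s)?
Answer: -1043863/984 ≈ -1060.8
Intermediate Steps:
A(s, Q) = -1/(8*(21 + s))
I(j) = 1/(2*j)
n(w) = -19*w (n(w) = -19*(w + 0) = -19*w)
A(20, 17) + n(I(-3))*(-335) = -1/(168 + 8*20) - 19/(2*(-3))*(-335) = -1/(168 + 160) - 19*(-1)/(2*3)*(-335) = -1/328 - 19*(-1/6)*(-335) = -1*1/328 + (19/6)*(-335) = -1/328 - 6365/6 = -1043863/984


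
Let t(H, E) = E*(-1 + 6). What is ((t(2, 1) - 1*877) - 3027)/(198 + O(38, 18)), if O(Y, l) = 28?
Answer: -3899/226 ≈ -17.252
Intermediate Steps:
t(H, E) = 5*E (t(H, E) = E*5 = 5*E)
((t(2, 1) - 1*877) - 3027)/(198 + O(38, 18)) = ((5*1 - 1*877) - 3027)/(198 + 28) = ((5 - 877) - 3027)/226 = (-872 - 3027)*(1/226) = -3899*1/226 = -3899/226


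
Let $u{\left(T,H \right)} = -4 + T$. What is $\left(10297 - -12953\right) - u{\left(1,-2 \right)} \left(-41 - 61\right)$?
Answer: $22944$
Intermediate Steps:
$\left(10297 - -12953\right) - u{\left(1,-2 \right)} \left(-41 - 61\right) = \left(10297 - -12953\right) - \left(-4 + 1\right) \left(-41 - 61\right) = \left(10297 + 12953\right) - \left(-3\right) \left(-102\right) = 23250 - 306 = 22944$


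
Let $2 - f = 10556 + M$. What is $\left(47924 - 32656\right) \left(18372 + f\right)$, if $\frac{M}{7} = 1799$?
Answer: $-72904700$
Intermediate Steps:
$M = 12593$ ($M = 7 \cdot 1799 = 12593$)
$f = -23147$ ($f = 2 - \left(10556 + 12593\right) = 2 - 23149 = -23147$)
$\left(47924 - 32656\right) \left(18372 + f\right) = \left(47924 - 32656\right) \left(18372 - 23147\right) = \left(47924 - 32656\right) \left(-4775\right) = 15268 \left(-4775\right) = -72904700$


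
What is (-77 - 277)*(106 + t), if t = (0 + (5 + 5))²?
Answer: -72924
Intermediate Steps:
t = 100 (t = (0 + 10)² = 10² = 100)
(-77 - 277)*(106 + t) = (-77 - 277)*(106 + 100) = -354*206 = -72924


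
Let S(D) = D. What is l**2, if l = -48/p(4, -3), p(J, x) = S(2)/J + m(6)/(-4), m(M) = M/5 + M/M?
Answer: 921600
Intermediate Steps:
m(M) = 1 + M/5 (m(M) = M*(1/5) + 1 = M/5 + 1 = 1 + M/5)
p(J, x) = -11/20 + 2/J (p(J, x) = 2/J + (1 + (1/5)*6)/(-4) = 2/J + (1 + 6/5)*(-1/4) = 2/J + (11/5)*(-1/4) = 2/J - 11/20 = -11/20 + 2/J)
l = 960 (l = -48/(-11/20 + 2/4) = -48/(-11/20 + 2*(1/4)) = -48/(-11/20 + 1/2) = -48/(-1/20) = -48*(-20) = 960)
l**2 = 960**2 = 921600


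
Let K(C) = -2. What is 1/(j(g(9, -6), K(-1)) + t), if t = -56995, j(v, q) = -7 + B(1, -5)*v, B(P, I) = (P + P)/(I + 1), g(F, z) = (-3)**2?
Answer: -2/114013 ≈ -1.7542e-5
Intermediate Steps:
g(F, z) = 9
B(P, I) = 2*P/(1 + I) (B(P, I) = (2*P)/(1 + I) = 2*P/(1 + I))
j(v, q) = -7 - v/2 (j(v, q) = -7 + (2*1/(1 - 5))*v = -7 + (2*1/(-4))*v = -7 + (2*1*(-1/4))*v = -7 - v/2)
1/(j(g(9, -6), K(-1)) + t) = 1/((-7 - 1/2*9) - 56995) = 1/((-7 - 9/2) - 56995) = 1/(-23/2 - 56995) = 1/(-114013/2) = -2/114013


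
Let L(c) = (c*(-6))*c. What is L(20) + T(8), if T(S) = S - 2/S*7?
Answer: -9575/4 ≈ -2393.8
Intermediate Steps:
T(S) = S - 14/S
L(c) = -6*c² (L(c) = (-6*c)*c = -6*c²)
L(20) + T(8) = -6*20² + (8 - 14/8) = -6*400 + (8 - 14*⅛) = -2400 + (8 - 7/4) = -2400 + 25/4 = -9575/4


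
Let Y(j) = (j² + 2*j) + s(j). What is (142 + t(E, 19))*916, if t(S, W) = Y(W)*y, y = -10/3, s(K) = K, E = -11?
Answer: -3438664/3 ≈ -1.1462e+6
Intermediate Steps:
y = -10/3 (y = -10*⅓ = -10/3 ≈ -3.3333)
Y(j) = j² + 3*j (Y(j) = (j² + 2*j) + j = j² + 3*j)
t(S, W) = -10*W*(3 + W)/3 (t(S, W) = (W*(3 + W))*(-10/3) = -10*W*(3 + W)/3)
(142 + t(E, 19))*916 = (142 + (10/3)*19*(-3 - 1*19))*916 = (142 + (10/3)*19*(-3 - 19))*916 = (142 + (10/3)*19*(-22))*916 = (142 - 4180/3)*916 = -3754/3*916 = -3438664/3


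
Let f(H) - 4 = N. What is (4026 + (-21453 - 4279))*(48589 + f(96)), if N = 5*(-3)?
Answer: -1054434068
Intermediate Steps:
N = -15
f(H) = -11 (f(H) = 4 - 15 = -11)
(4026 + (-21453 - 4279))*(48589 + f(96)) = (4026 + (-21453 - 4279))*(48589 - 11) = (4026 - 25732)*48578 = -21706*48578 = -1054434068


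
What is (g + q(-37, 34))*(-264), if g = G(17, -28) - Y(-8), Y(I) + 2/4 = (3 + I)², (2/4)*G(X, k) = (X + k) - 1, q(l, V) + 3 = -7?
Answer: 15444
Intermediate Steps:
q(l, V) = -10 (q(l, V) = -3 - 7 = -10)
G(X, k) = -2 + 2*X + 2*k (G(X, k) = 2*((X + k) - 1) = 2*(-1 + X + k) = -2 + 2*X + 2*k)
Y(I) = -½ + (3 + I)²
g = -97/2 (g = (-2 + 2*17 + 2*(-28)) - (-½ + (3 - 8)²) = (-2 + 34 - 56) - (-½ + (-5)²) = -24 - (-½ + 25) = -24 - 1*49/2 = -24 - 49/2 = -97/2 ≈ -48.500)
(g + q(-37, 34))*(-264) = (-97/2 - 10)*(-264) = -117/2*(-264) = 15444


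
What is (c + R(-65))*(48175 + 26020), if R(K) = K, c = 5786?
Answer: 424469595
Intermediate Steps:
(c + R(-65))*(48175 + 26020) = (5786 - 65)*(48175 + 26020) = 5721*74195 = 424469595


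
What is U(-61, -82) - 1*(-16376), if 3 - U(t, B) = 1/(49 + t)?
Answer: 196549/12 ≈ 16379.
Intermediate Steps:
U(t, B) = 3 - 1/(49 + t)
U(-61, -82) - 1*(-16376) = (146 + 3*(-61))/(49 - 61) - 1*(-16376) = (146 - 183)/(-12) + 16376 = -1/12*(-37) + 16376 = 37/12 + 16376 = 196549/12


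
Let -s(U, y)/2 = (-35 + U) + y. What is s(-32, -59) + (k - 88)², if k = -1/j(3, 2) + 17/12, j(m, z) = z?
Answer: 1128313/144 ≈ 7835.5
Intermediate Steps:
s(U, y) = 70 - 2*U - 2*y (s(U, y) = -2*((-35 + U) + y) = -2*(-35 + U + y) = 70 - 2*U - 2*y)
k = 11/12 (k = -1/2 + 17/12 = -1*½ + 17*(1/12) = -½ + 17/12 = 11/12 ≈ 0.91667)
s(-32, -59) + (k - 88)² = (70 - 2*(-32) - 2*(-59)) + (11/12 - 88)² = (70 + 64 + 118) + (-1045/12)² = 252 + 1092025/144 = 1128313/144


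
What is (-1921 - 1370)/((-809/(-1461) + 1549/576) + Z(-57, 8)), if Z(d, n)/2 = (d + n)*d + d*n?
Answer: -923164992/1312022779 ≈ -0.70362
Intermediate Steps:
Z(d, n) = 2*d*n + 2*d*(d + n) (Z(d, n) = 2*((d + n)*d + d*n) = 2*(d*(d + n) + d*n) = 2*(d*n + d*(d + n)) = 2*d*n + 2*d*(d + n))
(-1921 - 1370)/((-809/(-1461) + 1549/576) + Z(-57, 8)) = (-1921 - 1370)/((-809/(-1461) + 1549/576) + 2*(-57)*(-57 + 2*8)) = -3291/((-809*(-1/1461) + 1549*(1/576)) + 2*(-57)*(-57 + 16)) = -3291/((809/1461 + 1549/576) + 2*(-57)*(-41)) = -3291/(909691/280512 + 4674) = -3291/1312022779/280512 = -3291*280512/1312022779 = -923164992/1312022779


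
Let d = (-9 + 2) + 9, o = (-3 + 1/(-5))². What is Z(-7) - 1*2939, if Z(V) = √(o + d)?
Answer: -2939 + 3*√34/5 ≈ -2935.5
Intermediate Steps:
o = 256/25 (o = (-3 - ⅕)² = (-16/5)² = 256/25 ≈ 10.240)
d = 2 (d = -7 + 9 = 2)
Z(V) = 3*√34/5 (Z(V) = √(256/25 + 2) = √(306/25) = 3*√34/5)
Z(-7) - 1*2939 = 3*√34/5 - 1*2939 = 3*√34/5 - 2939 = -2939 + 3*√34/5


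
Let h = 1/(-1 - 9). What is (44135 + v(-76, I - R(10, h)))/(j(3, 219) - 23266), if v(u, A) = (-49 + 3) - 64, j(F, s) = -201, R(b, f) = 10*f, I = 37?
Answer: -44025/23467 ≈ -1.8760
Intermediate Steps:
h = -1/10 (h = 1/(-10) = -1/10 ≈ -0.10000)
v(u, A) = -110 (v(u, A) = -46 - 64 = -110)
(44135 + v(-76, I - R(10, h)))/(j(3, 219) - 23266) = (44135 - 110)/(-201 - 23266) = 44025/(-23467) = 44025*(-1/23467) = -44025/23467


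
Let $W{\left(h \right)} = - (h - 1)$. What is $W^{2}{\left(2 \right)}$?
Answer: $1$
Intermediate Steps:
$W{\left(h \right)} = 1 - h$ ($W{\left(h \right)} = - (-1 + h) = 1 - h$)
$W^{2}{\left(2 \right)} = \left(1 - 2\right)^{2} = \left(-1\right)^{2} = 1$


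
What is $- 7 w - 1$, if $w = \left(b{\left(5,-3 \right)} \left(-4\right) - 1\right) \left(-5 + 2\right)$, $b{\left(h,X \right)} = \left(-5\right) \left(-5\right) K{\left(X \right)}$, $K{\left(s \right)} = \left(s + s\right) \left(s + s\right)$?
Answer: $-75622$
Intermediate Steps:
$K{\left(s \right)} = 4 s^{2}$ ($K{\left(s \right)} = 2 s 2 s = 4 s^{2}$)
$b{\left(h,X \right)} = 100 X^{2}$ ($b{\left(h,X \right)} = \left(-5\right) \left(-5\right) 4 X^{2} = 25 \cdot 4 X^{2} = 100 X^{2}$)
$w = 10803$ ($w = \left(100 \left(-3\right)^{2} \left(-4\right) - 1\right) \left(-5 + 2\right) = \left(100 \cdot 9 \left(-4\right) - 1\right) \left(-3\right) = \left(900 \left(-4\right) - 1\right) \left(-3\right) = \left(-3600 - 1\right) \left(-3\right) = \left(-3601\right) \left(-3\right) = 10803$)
$- 7 w - 1 = \left(-7\right) 10803 - 1 = -75621 - 1 = -75622$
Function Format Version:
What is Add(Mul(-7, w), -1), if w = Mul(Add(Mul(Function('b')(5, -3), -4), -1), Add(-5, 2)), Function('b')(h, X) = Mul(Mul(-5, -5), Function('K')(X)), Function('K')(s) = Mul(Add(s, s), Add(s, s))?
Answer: -75622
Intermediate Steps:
Function('K')(s) = Mul(4, Pow(s, 2)) (Function('K')(s) = Mul(Mul(2, s), Mul(2, s)) = Mul(4, Pow(s, 2)))
Function('b')(h, X) = Mul(100, Pow(X, 2)) (Function('b')(h, X) = Mul(Mul(-5, -5), Mul(4, Pow(X, 2))) = Mul(25, Mul(4, Pow(X, 2))) = Mul(100, Pow(X, 2)))
w = 10803 (w = Mul(Add(Mul(Mul(100, Pow(-3, 2)), -4), -1), Add(-5, 2)) = Mul(Add(Mul(Mul(100, 9), -4), -1), -3) = Mul(Add(Mul(900, -4), -1), -3) = Mul(Add(-3600, -1), -3) = Mul(-3601, -3) = 10803)
Add(Mul(-7, w), -1) = Add(Mul(-7, 10803), -1) = Add(-75621, -1) = -75622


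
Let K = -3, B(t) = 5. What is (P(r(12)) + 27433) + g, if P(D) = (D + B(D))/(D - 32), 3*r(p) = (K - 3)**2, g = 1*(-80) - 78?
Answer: 545483/20 ≈ 27274.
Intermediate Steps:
g = -158 (g = -80 - 78 = -158)
r(p) = 12 (r(p) = (-3 - 3)**2/3 = (1/3)*(-6)**2 = (1/3)*36 = 12)
P(D) = (5 + D)/(-32 + D) (P(D) = (D + 5)/(D - 32) = (5 + D)/(-32 + D))
(P(r(12)) + 27433) + g = ((5 + 12)/(-32 + 12) + 27433) - 158 = (17/(-20) + 27433) - 158 = (-1/20*17 + 27433) - 158 = (-17/20 + 27433) - 158 = 548643/20 - 158 = 545483/20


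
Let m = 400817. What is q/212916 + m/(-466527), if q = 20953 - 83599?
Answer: -19094400469/16555177122 ≈ -1.1534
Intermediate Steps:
q = -62646
q/212916 + m/(-466527) = -62646/212916 + 400817/(-466527) = -62646*1/212916 + 400817*(-1/466527) = -10441/35486 - 400817/466527 = -19094400469/16555177122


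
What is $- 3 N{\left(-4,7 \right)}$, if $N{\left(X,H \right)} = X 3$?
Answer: $36$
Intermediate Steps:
$N{\left(X,H \right)} = 3 X$
$- 3 N{\left(-4,7 \right)} = - 3 \cdot 3 \left(-4\right) = \left(-3\right) \left(-12\right) = 36$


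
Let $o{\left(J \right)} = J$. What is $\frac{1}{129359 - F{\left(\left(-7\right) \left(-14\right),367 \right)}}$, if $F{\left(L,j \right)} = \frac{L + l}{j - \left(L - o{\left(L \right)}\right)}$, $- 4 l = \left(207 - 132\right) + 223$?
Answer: $\frac{734}{94949459} \approx 7.7304 \cdot 10^{-6}$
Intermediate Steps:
$l = - \frac{149}{2}$ ($l = - \frac{\left(207 - 132\right) + 223}{4} = - \frac{75 + 223}{4} = \left(- \frac{1}{4}\right) 298 = - \frac{149}{2} \approx -74.5$)
$F{\left(L,j \right)} = \frac{- \frac{149}{2} + L}{j}$ ($F{\left(L,j \right)} = \frac{L - \frac{149}{2}}{j + \left(L - L\right)} = \frac{- \frac{149}{2} + L}{j + 0} = \frac{- \frac{149}{2} + L}{j}$)
$\frac{1}{129359 - F{\left(\left(-7\right) \left(-14\right),367 \right)}} = \frac{1}{129359 - \frac{- \frac{149}{2} - -98}{367}} = \frac{1}{129359 - \frac{- \frac{149}{2} + 98}{367}} = \frac{1}{129359 - \frac{1}{367} \cdot \frac{47}{2}} = \frac{1}{129359 - \frac{47}{734}} = \frac{1}{\frac{94949459}{734}} = \frac{734}{94949459}$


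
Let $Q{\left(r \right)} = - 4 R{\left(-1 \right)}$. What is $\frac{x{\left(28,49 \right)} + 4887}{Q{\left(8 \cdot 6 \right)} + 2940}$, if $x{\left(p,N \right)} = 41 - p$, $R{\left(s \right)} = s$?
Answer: $\frac{1225}{736} \approx 1.6644$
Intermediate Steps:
$Q{\left(r \right)} = 4$ ($Q{\left(r \right)} = \left(-4\right) \left(-1\right) = 4$)
$\frac{x{\left(28,49 \right)} + 4887}{Q{\left(8 \cdot 6 \right)} + 2940} = \frac{\left(41 - 28\right) + 4887}{4 + 2940} = \frac{\left(41 - 28\right) + 4887}{2944} = \left(13 + 4887\right) \frac{1}{2944} = 4900 \cdot \frac{1}{2944} = \frac{1225}{736}$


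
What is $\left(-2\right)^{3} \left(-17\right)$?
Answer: $136$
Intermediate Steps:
$\left(-2\right)^{3} \left(-17\right) = \left(-8\right) \left(-17\right) = 136$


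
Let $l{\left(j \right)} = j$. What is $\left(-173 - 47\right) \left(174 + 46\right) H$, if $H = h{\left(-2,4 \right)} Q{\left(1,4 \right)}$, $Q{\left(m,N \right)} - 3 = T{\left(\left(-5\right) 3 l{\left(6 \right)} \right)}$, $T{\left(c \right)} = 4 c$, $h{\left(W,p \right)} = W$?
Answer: $-34557600$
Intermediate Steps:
$Q{\left(m,N \right)} = -357$ ($Q{\left(m,N \right)} = 3 + 4 \left(-5\right) 3 \cdot 6 = 3 + 4 \left(\left(-15\right) 6\right) = 3 + 4 \left(-90\right) = 3 - 360 = -357$)
$H = 714$ ($H = \left(-2\right) \left(-357\right) = 714$)
$\left(-173 - 47\right) \left(174 + 46\right) H = \left(-173 - 47\right) \left(174 + 46\right) 714 = \left(-220\right) 220 \cdot 714 = \left(-48400\right) 714 = -34557600$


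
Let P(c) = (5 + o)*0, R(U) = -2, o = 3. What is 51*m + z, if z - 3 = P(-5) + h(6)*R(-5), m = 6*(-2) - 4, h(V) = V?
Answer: -825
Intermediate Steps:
m = -16 (m = -12 - 4 = -16)
P(c) = 0 (P(c) = (5 + 3)*0 = 8*0 = 0)
z = -9 (z = 3 + (0 + 6*(-2)) = 3 + (0 - 12) = 3 - 12 = -9)
51*m + z = 51*(-16) - 9 = -816 - 9 = -825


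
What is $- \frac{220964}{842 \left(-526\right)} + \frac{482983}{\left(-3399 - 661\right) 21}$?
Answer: $- \frac{48767479049}{9440242980} \approx -5.1659$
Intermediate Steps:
$- \frac{220964}{842 \left(-526\right)} + \frac{482983}{\left(-3399 - 661\right) 21} = - \frac{220964}{-442892} + \frac{482983}{\left(-3399 + \left(-1882 + 1221\right)\right) 21} = \left(-220964\right) \left(- \frac{1}{442892}\right) + \frac{482983}{\left(-3399 - 661\right) 21} = \frac{55241}{110723} + \frac{482983}{\left(-4060\right) 21} = \frac{55241}{110723} + \frac{482983}{-85260} = \frac{55241}{110723} + 482983 \left(- \frac{1}{85260}\right) = \frac{55241}{110723} - \frac{482983}{85260} = - \frac{48767479049}{9440242980}$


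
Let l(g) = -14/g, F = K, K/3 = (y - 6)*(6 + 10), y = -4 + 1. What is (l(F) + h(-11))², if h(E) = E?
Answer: 5612161/46656 ≈ 120.29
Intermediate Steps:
y = -3
K = -432 (K = 3*((-3 - 6)*(6 + 10)) = 3*(-9*16) = 3*(-144) = -432)
F = -432
(l(F) + h(-11))² = (-14/(-432) - 11)² = (-14*(-1/432) - 11)² = (7/216 - 11)² = (-2369/216)² = 5612161/46656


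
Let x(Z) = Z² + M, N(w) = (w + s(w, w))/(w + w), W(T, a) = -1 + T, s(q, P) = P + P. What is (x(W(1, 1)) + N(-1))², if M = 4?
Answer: 121/4 ≈ 30.250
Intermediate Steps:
s(q, P) = 2*P
N(w) = 3/2 (N(w) = (w + 2*w)/(w + w) = (3*w)/((2*w)) = (3*w)*(1/(2*w)) = 3/2)
x(Z) = 4 + Z² (x(Z) = Z² + 4 = 4 + Z²)
(x(W(1, 1)) + N(-1))² = ((4 + (-1 + 1)²) + 3/2)² = ((4 + 0²) + 3/2)² = ((4 + 0) + 3/2)² = (4 + 3/2)² = (11/2)² = 121/4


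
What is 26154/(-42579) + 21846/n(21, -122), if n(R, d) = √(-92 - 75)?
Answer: -2906/4731 - 21846*I*√167/167 ≈ -0.61425 - 1690.5*I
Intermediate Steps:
n(R, d) = I*√167 (n(R, d) = √(-167) = I*√167)
26154/(-42579) + 21846/n(21, -122) = 26154/(-42579) + 21846/((I*√167)) = 26154*(-1/42579) + 21846*(-I*√167/167) = -2906/4731 - 21846*I*√167/167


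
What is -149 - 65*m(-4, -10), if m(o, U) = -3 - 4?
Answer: 306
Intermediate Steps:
m(o, U) = -7
-149 - 65*m(-4, -10) = -149 - 65*(-7) = -149 + 455 = 306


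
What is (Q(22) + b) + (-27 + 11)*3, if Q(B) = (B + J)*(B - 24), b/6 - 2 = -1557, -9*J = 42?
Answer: -28238/3 ≈ -9412.7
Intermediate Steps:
J = -14/3 (J = -⅑*42 = -14/3 ≈ -4.6667)
b = -9330 (b = 12 + 6*(-1557) = 12 - 9342 = -9330)
Q(B) = (-24 + B)*(-14/3 + B) (Q(B) = (B - 14/3)*(B - 24) = (-14/3 + B)*(-24 + B) = (-24 + B)*(-14/3 + B))
(Q(22) + b) + (-27 + 11)*3 = ((112 + 22² - 86/3*22) - 9330) + (-27 + 11)*3 = ((112 + 484 - 1892/3) - 9330) - 16*3 = (-104/3 - 9330) - 48 = -28094/3 - 48 = -28238/3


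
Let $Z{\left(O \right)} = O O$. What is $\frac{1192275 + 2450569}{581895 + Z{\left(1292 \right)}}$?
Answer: $\frac{3642844}{2251159} \approx 1.6182$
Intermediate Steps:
$Z{\left(O \right)} = O^{2}$
$\frac{1192275 + 2450569}{581895 + Z{\left(1292 \right)}} = \frac{1192275 + 2450569}{581895 + 1292^{2}} = \frac{3642844}{581895 + 1669264} = \frac{3642844}{2251159}$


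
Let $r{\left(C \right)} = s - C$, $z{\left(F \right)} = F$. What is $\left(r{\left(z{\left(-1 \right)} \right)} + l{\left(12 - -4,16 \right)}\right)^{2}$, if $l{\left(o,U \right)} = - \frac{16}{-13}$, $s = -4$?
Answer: $\frac{529}{169} \approx 3.1302$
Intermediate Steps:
$l{\left(o,U \right)} = \frac{16}{13}$ ($l{\left(o,U \right)} = \left(-16\right) \left(- \frac{1}{13}\right) = \frac{16}{13}$)
$r{\left(C \right)} = -4 - C$
$\left(r{\left(z{\left(-1 \right)} \right)} + l{\left(12 - -4,16 \right)}\right)^{2} = \left(\left(-4 - -1\right) + \frac{16}{13}\right)^{2} = \left(\left(-4 + 1\right) + \frac{16}{13}\right)^{2} = \left(-3 + \frac{16}{13}\right)^{2} = \left(- \frac{23}{13}\right)^{2} = \frac{529}{169}$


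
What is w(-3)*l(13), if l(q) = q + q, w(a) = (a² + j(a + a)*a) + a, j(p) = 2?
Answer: 0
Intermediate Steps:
w(a) = a² + 3*a (w(a) = (a² + 2*a) + a = a² + 3*a)
l(q) = 2*q
w(-3)*l(13) = (-3*(3 - 3))*(2*13) = -3*0*26 = 0*26 = 0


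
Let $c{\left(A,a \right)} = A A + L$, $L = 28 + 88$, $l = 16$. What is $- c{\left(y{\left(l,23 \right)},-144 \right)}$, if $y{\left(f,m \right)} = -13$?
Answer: $-285$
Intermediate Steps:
$L = 116$
$c{\left(A,a \right)} = 116 + A^{2}$ ($c{\left(A,a \right)} = A A + 116 = A^{2} + 116 = 116 + A^{2}$)
$- c{\left(y{\left(l,23 \right)},-144 \right)} = - (116 + \left(-13\right)^{2}) = - (116 + 169) = \left(-1\right) 285 = -285$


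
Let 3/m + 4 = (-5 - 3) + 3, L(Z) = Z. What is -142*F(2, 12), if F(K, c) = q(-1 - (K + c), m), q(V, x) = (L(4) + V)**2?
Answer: -17182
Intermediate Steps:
m = -1/3 (m = 3/(-4 + ((-5 - 3) + 3)) = 3/(-4 + (-8 + 3)) = 3/(-4 - 5) = 3/(-9) = 3*(-1/9) = -1/3 ≈ -0.33333)
q(V, x) = (4 + V)**2
F(K, c) = (3 - K - c)**2 (F(K, c) = (4 + (-1 - (K + c)))**2 = (4 + (-1 + (-K - c)))**2 = (4 + (-1 - K - c))**2 = (3 - K - c)**2)
-142*F(2, 12) = -142*(-3 + 2 + 12)**2 = -142*11**2 = -142*121 = -17182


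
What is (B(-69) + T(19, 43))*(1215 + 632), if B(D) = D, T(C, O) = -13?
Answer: -151454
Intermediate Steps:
(B(-69) + T(19, 43))*(1215 + 632) = (-69 - 13)*(1215 + 632) = -82*1847 = -151454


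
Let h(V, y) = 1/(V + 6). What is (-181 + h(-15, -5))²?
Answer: 2656900/81 ≈ 32801.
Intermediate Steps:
h(V, y) = 1/(6 + V)
(-181 + h(-15, -5))² = (-181 + 1/(6 - 15))² = (-181 + 1/(-9))² = (-181 - ⅑)² = (-1630/9)² = 2656900/81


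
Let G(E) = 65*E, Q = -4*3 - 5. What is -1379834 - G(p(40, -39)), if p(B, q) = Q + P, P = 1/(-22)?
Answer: -30331973/22 ≈ -1.3787e+6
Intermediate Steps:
P = -1/22 ≈ -0.045455
Q = -17 (Q = -12 - 5 = -17)
p(B, q) = -375/22 (p(B, q) = -17 - 1/22 = -375/22)
-1379834 - G(p(40, -39)) = -1379834 - 65*(-375)/22 = -1379834 - 1*(-24375/22) = -1379834 + 24375/22 = -30331973/22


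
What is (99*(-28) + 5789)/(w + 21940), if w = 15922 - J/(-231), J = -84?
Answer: 33187/416478 ≈ 0.079685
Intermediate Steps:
w = 175138/11 (w = 15922 - (-84)/(-231) = 15922 - (-84)*(-1)/231 = 15922 - 1*4/11 = 15922 - 4/11 = 175138/11 ≈ 15922.)
(99*(-28) + 5789)/(w + 21940) = (99*(-28) + 5789)/(175138/11 + 21940) = (-2772 + 5789)/(416478/11) = 3017*(11/416478) = 33187/416478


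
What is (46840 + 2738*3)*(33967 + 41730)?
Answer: 4167422638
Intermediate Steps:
(46840 + 2738*3)*(33967 + 41730) = (46840 + 8214)*75697 = 55054*75697 = 4167422638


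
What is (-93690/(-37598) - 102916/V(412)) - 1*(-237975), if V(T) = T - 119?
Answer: 1308870771026/5508107 ≈ 2.3763e+5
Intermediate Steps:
V(T) = -119 + T
(-93690/(-37598) - 102916/V(412)) - 1*(-237975) = (-93690/(-37598) - 102916/(-119 + 412)) - 1*(-237975) = (-93690*(-1/37598) - 102916/293) + 237975 = (46845/18799 - 102916*1/293) + 237975 = (46845/18799 - 102916/293) + 237975 = -1920992299/5508107 + 237975 = 1308870771026/5508107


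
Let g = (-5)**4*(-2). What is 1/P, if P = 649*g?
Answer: -1/811250 ≈ -1.2327e-6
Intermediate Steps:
g = -1250 (g = 625*(-2) = -1250)
P = -811250 (P = 649*(-1250) = -811250)
1/P = 1/(-811250) = -1/811250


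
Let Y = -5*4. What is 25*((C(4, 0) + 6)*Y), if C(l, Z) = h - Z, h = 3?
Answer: -4500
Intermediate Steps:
C(l, Z) = 3 - Z
Y = -20
25*((C(4, 0) + 6)*Y) = 25*(((3 - 1*0) + 6)*(-20)) = 25*(((3 + 0) + 6)*(-20)) = 25*((3 + 6)*(-20)) = 25*(9*(-20)) = 25*(-180) = -4500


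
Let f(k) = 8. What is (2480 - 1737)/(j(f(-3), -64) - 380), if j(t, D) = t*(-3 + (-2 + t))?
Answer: -743/356 ≈ -2.0871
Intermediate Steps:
j(t, D) = t*(-5 + t)
(2480 - 1737)/(j(f(-3), -64) - 380) = (2480 - 1737)/(8*(-5 + 8) - 380) = 743/(8*3 - 380) = 743/(24 - 380) = 743/(-356) = 743*(-1/356) = -743/356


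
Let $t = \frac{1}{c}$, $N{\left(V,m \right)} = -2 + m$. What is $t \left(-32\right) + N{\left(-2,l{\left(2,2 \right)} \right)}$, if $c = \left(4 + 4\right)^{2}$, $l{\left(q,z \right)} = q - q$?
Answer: $- \frac{5}{2} \approx -2.5$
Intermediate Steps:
$l{\left(q,z \right)} = 0$
$c = 64$ ($c = 8^{2} = 64$)
$t = \frac{1}{64} \approx 0.015625$
$t \left(-32\right) + N{\left(-2,l{\left(2,2 \right)} \right)} = \frac{1}{64} \left(-32\right) + \left(-2 + 0\right) = - \frac{1}{2} - 2 = - \frac{5}{2}$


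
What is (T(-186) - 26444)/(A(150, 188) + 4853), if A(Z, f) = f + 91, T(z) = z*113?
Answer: -23731/2566 ≈ -9.2482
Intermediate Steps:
T(z) = 113*z
A(Z, f) = 91 + f
(T(-186) - 26444)/(A(150, 188) + 4853) = (113*(-186) - 26444)/((91 + 188) + 4853) = (-21018 - 26444)/(279 + 4853) = -47462/5132 = -47462*1/5132 = -23731/2566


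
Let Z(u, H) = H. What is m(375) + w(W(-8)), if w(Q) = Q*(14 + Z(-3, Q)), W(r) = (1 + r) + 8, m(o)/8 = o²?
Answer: 1125015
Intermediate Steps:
m(o) = 8*o²
W(r) = 9 + r
w(Q) = Q*(14 + Q)
m(375) + w(W(-8)) = 8*375² + (9 - 8)*(14 + (9 - 8)) = 8*140625 + 1*(14 + 1) = 1125000 + 1*15 = 1125000 + 15 = 1125015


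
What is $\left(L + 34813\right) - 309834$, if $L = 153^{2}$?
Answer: $-251612$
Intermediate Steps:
$L = 23409$
$\left(L + 34813\right) - 309834 = \left(23409 + 34813\right) - 309834 = 58222 - 309834 = -251612$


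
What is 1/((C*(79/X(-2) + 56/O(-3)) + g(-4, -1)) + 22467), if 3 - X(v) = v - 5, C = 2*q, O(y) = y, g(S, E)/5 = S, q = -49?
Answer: 15/352532 ≈ 4.2549e-5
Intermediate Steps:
g(S, E) = 5*S
C = -98 (C = 2*(-49) = -98)
X(v) = 8 - v (X(v) = 3 - (v - 5) = 3 - (-5 + v) = 3 + (5 - v) = 8 - v)
1/((C*(79/X(-2) + 56/O(-3)) + g(-4, -1)) + 22467) = 1/((-98*(79/(8 - 1*(-2)) + 56/(-3)) + 5*(-4)) + 22467) = 1/((-98*(79/(8 + 2) + 56*(-1/3)) - 20) + 22467) = 1/((-98*(79/10 - 56/3) - 20) + 22467) = 1/((-98*(-323/30) - 20) + 22467) = 1/((15827/15 - 20) + 22467) = 1/(15527/15 + 22467) = 1/(352532/15) = 15/352532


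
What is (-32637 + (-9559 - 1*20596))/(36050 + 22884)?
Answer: -31396/29467 ≈ -1.0655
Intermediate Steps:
(-32637 + (-9559 - 1*20596))/(36050 + 22884) = (-32637 + (-9559 - 20596))/58934 = (-32637 - 30155)*(1/58934) = -62792*1/58934 = -31396/29467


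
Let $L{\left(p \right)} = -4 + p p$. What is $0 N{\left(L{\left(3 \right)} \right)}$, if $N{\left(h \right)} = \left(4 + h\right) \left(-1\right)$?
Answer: $0$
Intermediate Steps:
$L{\left(p \right)} = -4 + p^{2}$
$N{\left(h \right)} = -4 - h$
$0 N{\left(L{\left(3 \right)} \right)} = 0 \left(-4 - \left(-4 + 3^{2}\right)\right) = 0 \left(-4 - \left(-4 + 9\right)\right) = 0 \left(-4 - 5\right) = 0 \left(-9\right) = 0$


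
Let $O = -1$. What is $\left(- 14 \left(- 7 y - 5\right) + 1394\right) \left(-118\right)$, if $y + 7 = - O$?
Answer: $-103368$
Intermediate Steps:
$y = -6$ ($y = -7 - -1 = -7 + 1 = -6$)
$\left(- 14 \left(- 7 y - 5\right) + 1394\right) \left(-118\right) = \left(- 14 \left(\left(-7\right) \left(-6\right) - 5\right) + 1394\right) \left(-118\right) = \left(- 14 \left(42 - 5\right) + 1394\right) \left(-118\right) = \left(\left(-14\right) 37 + 1394\right) \left(-118\right) = \left(-518 + 1394\right) \left(-118\right) = 876 \left(-118\right) = -103368$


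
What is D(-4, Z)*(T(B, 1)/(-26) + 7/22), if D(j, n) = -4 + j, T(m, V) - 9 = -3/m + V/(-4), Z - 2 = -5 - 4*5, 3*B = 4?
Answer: -6/11 ≈ -0.54545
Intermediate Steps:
B = 4/3 (B = (⅓)*4 = 4/3 ≈ 1.3333)
Z = -23 (Z = 2 + (-5 - 4*5) = 2 + (-5 - 20) = 2 - 25 = -23)
T(m, V) = 9 - 3/m - V/4 (T(m, V) = 9 + (-3/m + V/(-4)) = 9 + (-3/m + V*(-¼)) = 9 + (-3/m - V/4) = 9 - 3/m - V/4)
D(-4, Z)*(T(B, 1)/(-26) + 7/22) = (-4 - 4)*((9 - 3/4/3 - ¼*1)/(-26) + 7/22) = -8*((9 - 3*¾ - ¼)*(-1/26) + 7*(1/22)) = -8*((9 - 9/4 - ¼)*(-1/26) + 7/22) = -8*((13/2)*(-1/26) + 7/22) = -8*(-¼ + 7/22) = -8*3/44 = -6/11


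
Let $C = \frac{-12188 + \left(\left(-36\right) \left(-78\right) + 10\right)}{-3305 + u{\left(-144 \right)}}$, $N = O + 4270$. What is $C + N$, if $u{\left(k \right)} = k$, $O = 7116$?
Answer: $\frac{39279684}{3449} \approx 11389.0$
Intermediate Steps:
$N = 11386$ ($N = 7116 + 4270 = 11386$)
$C = \frac{9370}{3449}$ ($C = \frac{-12188 + \left(\left(-36\right) \left(-78\right) + 10\right)}{-3305 - 144} = \frac{-12188 + \left(2808 + 10\right)}{-3449} = \left(-12188 + 2818\right) \left(- \frac{1}{3449}\right) = \left(-9370\right) \left(- \frac{1}{3449}\right) = \frac{9370}{3449} \approx 2.7167$)
$C + N = \frac{9370}{3449} + 11386 = \frac{39279684}{3449}$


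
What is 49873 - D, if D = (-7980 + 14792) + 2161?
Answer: 40900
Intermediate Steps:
D = 8973 (D = 6812 + 2161 = 8973)
49873 - D = 49873 - 1*8973 = 49873 - 8973 = 40900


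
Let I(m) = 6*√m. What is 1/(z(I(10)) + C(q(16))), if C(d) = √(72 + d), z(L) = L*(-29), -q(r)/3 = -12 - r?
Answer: 1/(2*(√39 - 87*√10)) ≈ -0.0018596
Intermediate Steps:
q(r) = 36 + 3*r (q(r) = -3*(-12 - r) = 36 + 3*r)
z(L) = -29*L
1/(z(I(10)) + C(q(16))) = 1/(-174*√10 + √(72 + (36 + 3*16))) = 1/(-174*√10 + √(72 + (36 + 48))) = 1/(-174*√10 + √(72 + 84)) = 1/(-174*√10 + √156) = 1/(-174*√10 + 2*√39)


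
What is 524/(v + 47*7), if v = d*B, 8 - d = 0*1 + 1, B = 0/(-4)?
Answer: 524/329 ≈ 1.5927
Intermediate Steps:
B = 0 (B = 0*(-¼) = 0)
d = 7 (d = 8 - (0*1 + 1) = 8 - (0 + 1) = 8 - 1*1 = 8 - 1 = 7)
v = 0 (v = 7*0 = 0)
524/(v + 47*7) = 524/(0 + 47*7) = 524/(0 + 329) = 524/329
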